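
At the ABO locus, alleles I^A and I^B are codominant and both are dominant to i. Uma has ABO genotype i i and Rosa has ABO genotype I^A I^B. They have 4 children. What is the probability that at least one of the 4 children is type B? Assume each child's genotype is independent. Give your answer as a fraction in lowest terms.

ABO cross i i × I^A I^B → 1/2 A, 1/2 B.
So P(type B) = 1/2 per child.
P(none) = (1/2)^4 = 1/16; P(at least one) = 1 − 1/16 = 15/16.

15/16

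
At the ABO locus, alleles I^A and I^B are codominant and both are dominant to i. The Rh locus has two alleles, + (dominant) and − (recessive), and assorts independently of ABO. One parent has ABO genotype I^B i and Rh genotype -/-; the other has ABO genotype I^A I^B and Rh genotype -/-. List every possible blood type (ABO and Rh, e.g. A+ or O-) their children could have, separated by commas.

Gametes from I^B i × I^A I^B give offspring ABO genotypes I^A I^B, I^A i, I^B I^B, I^B i, i.e. phenotypes A, B, AB.
Rh cross -/- × -/- → phenotypes Rh-.
Combining independently: A-, B-, AB-.

A-, B-, AB-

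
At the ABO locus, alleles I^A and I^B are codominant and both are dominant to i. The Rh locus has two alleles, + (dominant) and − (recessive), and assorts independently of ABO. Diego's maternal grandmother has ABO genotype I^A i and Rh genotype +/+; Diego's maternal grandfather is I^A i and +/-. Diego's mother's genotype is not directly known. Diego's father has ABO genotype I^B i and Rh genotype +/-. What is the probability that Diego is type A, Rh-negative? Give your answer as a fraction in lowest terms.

Diego's mother's ABO genotype from I^A i × I^A i: 1/4 I^A I^A, 1/2 I^A i, 1/4 i i.
Crossing each possibility with the father I^B i and summing P(type A): 1/4·1/2 + 1/2·1/4 + 1/4·0 = 1/4.
Similarly for Rh via the mother's Rh distribution: P(Rh-) = 1/8.
Independent loci: 1/4 × 1/8 = 1/32.

1/32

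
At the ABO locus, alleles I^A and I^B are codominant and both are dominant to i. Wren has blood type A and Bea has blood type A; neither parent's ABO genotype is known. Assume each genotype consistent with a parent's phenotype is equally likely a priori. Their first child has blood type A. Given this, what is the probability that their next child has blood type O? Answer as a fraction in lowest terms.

Possible genotypes: Wren ∈ {I^A I^A, I^A i}; Bea ∈ {I^A I^A, I^A i}.
Weight each parental genotype pair by prior × P(type-A child):
  I^A I^A × I^A I^A: posterior weight 4/15; P(next child type O) = 0.
  I^A I^A × I^A i: posterior weight 4/15; P(next child type O) = 0.
  I^A i × I^A I^A: posterior weight 4/15; P(next child type O) = 0.
  I^A i × I^A i: posterior weight 1/5; P(next child type O) = 1/4.
Weighted sum = 1/20.

1/20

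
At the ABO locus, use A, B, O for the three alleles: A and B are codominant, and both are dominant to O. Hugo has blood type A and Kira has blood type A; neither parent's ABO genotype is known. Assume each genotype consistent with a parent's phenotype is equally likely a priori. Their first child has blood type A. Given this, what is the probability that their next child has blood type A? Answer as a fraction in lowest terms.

Possible genotypes: Hugo ∈ {AA, AO}; Kira ∈ {AA, AO}.
Weight each parental genotype pair by prior × P(type-A child):
  AA × AA: posterior weight 4/15; P(next child type A) = 1.
  AA × AO: posterior weight 4/15; P(next child type A) = 1.
  AO × AA: posterior weight 4/15; P(next child type A) = 1.
  AO × AO: posterior weight 1/5; P(next child type A) = 3/4.
Weighted sum = 19/20.

19/20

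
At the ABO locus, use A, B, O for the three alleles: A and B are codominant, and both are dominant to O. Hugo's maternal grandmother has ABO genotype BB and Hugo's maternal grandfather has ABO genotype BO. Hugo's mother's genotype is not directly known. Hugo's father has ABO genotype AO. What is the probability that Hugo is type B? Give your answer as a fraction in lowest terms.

3/8

Hugo's mother's ABO genotype from BB × BO: 1/2 BB, 1/2 BO.
Crossing each possibility with the father AO and summing P(type B): 1/2·1/2 + 1/2·1/4 = 3/8.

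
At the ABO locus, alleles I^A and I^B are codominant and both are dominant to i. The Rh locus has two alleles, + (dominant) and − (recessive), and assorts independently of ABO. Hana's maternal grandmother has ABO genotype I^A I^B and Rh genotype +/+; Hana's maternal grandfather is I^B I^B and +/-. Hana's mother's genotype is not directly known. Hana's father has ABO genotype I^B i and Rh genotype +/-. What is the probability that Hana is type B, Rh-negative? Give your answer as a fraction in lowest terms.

3/32

Hana's mother's ABO genotype from I^A I^B × I^B I^B: 1/2 I^A I^B, 1/2 I^B I^B.
Crossing each possibility with the father I^B i and summing P(type B): 1/2·1/2 + 1/2·1 = 3/4.
Similarly for Rh via the mother's Rh distribution: P(Rh-) = 1/8.
Independent loci: 3/4 × 1/8 = 3/32.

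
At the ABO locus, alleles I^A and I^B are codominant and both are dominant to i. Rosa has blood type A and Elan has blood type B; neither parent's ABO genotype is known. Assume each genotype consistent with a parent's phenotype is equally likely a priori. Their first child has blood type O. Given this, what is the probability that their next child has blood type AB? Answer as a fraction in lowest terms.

Possible genotypes: Rosa ∈ {I^A I^A, I^A i}; Elan ∈ {I^B I^B, I^B i}.
Weight each parental genotype pair by prior × P(type-O child):
  I^A i × I^B i: posterior weight 1; P(next child type AB) = 1/4.
Weighted sum = 1/4.

1/4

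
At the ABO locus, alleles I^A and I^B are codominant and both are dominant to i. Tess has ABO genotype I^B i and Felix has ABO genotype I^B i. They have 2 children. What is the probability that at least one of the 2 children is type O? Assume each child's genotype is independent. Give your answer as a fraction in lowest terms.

7/16

ABO cross I^B i × I^B i → 1/4 O, 3/4 B.
So P(type O) = 1/4 per child.
P(none) = (3/4)^2 = 9/16; P(at least one) = 1 − 9/16 = 7/16.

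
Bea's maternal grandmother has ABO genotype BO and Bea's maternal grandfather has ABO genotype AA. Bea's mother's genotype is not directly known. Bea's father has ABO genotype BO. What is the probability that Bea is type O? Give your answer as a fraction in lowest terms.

1/8

Bea's mother's ABO genotype from BO × AA: 1/2 AB, 1/2 AO.
Crossing each possibility with the father BO and summing P(type O): 1/2·0 + 1/2·1/4 = 1/8.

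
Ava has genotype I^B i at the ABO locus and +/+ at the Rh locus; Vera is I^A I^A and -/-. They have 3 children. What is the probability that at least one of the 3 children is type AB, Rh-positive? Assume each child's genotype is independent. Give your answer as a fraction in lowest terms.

7/8

ABO cross I^B i × I^A I^A → 1/2 A, 1/2 AB.
Rh cross +/+ × -/- → 1 Rh+; so P(type AB, Rh-positive) = 1/2 × 1 = 1/2 per child.
P(none) = (1/2)^3 = 1/8; P(at least one) = 1 − 1/8 = 7/8.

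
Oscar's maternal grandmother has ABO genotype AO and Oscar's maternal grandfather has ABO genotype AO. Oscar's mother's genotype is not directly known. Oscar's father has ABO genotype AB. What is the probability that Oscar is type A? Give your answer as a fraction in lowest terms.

Oscar's mother's ABO genotype from AO × AO: 1/4 AA, 1/2 AO, 1/4 OO.
Crossing each possibility with the father AB and summing P(type A): 1/4·1/2 + 1/2·1/2 + 1/4·1/2 = 1/2.

1/2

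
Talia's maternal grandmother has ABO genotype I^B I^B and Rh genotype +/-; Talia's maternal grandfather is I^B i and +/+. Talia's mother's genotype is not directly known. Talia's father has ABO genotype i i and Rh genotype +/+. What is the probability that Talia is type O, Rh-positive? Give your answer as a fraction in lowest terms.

1/4

Talia's mother's ABO genotype from I^B I^B × I^B i: 1/2 I^B I^B, 1/2 I^B i.
Crossing each possibility with the father i i and summing P(type O): 1/2·0 + 1/2·1/2 = 1/4.
Similarly for Rh via the mother's Rh distribution: P(Rh+) = 1.
Independent loci: 1/4 × 1 = 1/4.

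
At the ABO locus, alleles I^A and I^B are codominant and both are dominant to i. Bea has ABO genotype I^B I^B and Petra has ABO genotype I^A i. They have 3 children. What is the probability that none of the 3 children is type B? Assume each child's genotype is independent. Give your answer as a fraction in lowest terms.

1/8

ABO cross I^B I^B × I^A i → 1/2 B, 1/2 AB.
So P(type B) = 1/2 per child.
P(not type B) = 1/2 for one child; (1/2)^3 = 1/8.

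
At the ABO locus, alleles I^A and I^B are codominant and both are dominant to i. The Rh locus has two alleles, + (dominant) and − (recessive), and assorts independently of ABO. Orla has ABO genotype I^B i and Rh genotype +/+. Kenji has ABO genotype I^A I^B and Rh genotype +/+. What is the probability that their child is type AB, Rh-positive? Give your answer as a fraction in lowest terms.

1/4

ABO cross I^B i × I^A I^B → offspring phenotypes: 1/4 A, 1/2 B, 1/4 AB.
Rh cross +/+ × +/+ → 1 Rh+.
Independent loci: P(type AB, Rh-positive) = 1/4 × 1 = 1/4.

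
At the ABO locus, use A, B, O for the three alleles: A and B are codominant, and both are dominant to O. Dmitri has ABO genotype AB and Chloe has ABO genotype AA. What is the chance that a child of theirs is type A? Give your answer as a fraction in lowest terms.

1/2

ABO cross AB × AA → offspring phenotypes: 1/2 A, 1/2 AB.
So P(type A) = 1/2.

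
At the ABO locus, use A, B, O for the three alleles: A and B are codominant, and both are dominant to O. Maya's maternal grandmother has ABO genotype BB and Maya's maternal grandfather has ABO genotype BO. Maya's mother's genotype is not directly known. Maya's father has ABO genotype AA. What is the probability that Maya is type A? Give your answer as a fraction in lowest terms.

1/4

Maya's mother's ABO genotype from BB × BO: 1/2 BB, 1/2 BO.
Crossing each possibility with the father AA and summing P(type A): 1/2·0 + 1/2·1/2 = 1/4.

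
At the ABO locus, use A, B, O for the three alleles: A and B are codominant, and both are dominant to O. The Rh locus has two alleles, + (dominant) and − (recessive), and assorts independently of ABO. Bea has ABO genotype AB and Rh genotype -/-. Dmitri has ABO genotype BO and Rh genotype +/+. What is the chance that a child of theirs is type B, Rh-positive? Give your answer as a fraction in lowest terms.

1/2

ABO cross AB × BO → offspring phenotypes: 1/4 A, 1/2 B, 1/4 AB.
Rh cross -/- × +/+ → 1 Rh+.
Independent loci: P(type B, Rh-positive) = 1/2 × 1 = 1/2.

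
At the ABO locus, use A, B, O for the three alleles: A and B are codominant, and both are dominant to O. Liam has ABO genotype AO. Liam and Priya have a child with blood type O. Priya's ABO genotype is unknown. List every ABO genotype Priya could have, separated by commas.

AO, BO, OO

For each candidate genotype of Priya, check whether crossing it with AO can produce every observed child phenotype.
  AA → possible child types {A} ✗
  AB → possible child types {A, B, AB} ✗
  AO → possible child types {O, A} ✓
  BB → possible child types {B, AB} ✗
  BO → possible child types {O, A, B, AB} ✓
  OO → possible child types {O, A} ✓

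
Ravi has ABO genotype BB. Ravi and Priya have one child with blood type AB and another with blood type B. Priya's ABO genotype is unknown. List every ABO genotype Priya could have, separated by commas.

AB, AO

For each candidate genotype of Priya, check whether crossing it with BB can produce every observed child phenotype.
  AA → possible child types {AB} ✗
  AB → possible child types {B, AB} ✓
  AO → possible child types {B, AB} ✓
  BB → possible child types {B} ✗
  BO → possible child types {B} ✗
  OO → possible child types {B} ✗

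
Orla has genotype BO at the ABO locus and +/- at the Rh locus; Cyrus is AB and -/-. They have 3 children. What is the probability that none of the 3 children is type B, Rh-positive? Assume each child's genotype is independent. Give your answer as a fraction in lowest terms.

ABO cross BO × AB → 1/4 A, 1/2 B, 1/4 AB.
Rh cross +/- × -/- → 1/2 Rh+, 1/2 Rh-; so P(type B, Rh-positive) = 1/2 × 1/2 = 1/4 per child.
P(not type B, Rh-positive) = 3/4 for one child; (3/4)^3 = 27/64.

27/64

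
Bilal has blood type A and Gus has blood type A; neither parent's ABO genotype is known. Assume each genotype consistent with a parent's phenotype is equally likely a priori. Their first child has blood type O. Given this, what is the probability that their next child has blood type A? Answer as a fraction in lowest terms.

Possible genotypes: Bilal ∈ {AA, AO}; Gus ∈ {AA, AO}.
Weight each parental genotype pair by prior × P(type-O child):
  AO × AO: posterior weight 1; P(next child type A) = 3/4.
Weighted sum = 3/4.

3/4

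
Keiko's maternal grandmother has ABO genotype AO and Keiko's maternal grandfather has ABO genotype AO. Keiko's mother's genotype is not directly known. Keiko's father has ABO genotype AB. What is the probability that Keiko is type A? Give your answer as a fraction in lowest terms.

1/2

Keiko's mother's ABO genotype from AO × AO: 1/4 AA, 1/2 AO, 1/4 OO.
Crossing each possibility with the father AB and summing P(type A): 1/4·1/2 + 1/2·1/2 + 1/4·1/2 = 1/2.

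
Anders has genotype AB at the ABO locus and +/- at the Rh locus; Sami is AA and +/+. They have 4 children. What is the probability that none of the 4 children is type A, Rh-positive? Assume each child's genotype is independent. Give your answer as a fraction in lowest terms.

ABO cross AB × AA → 1/2 A, 1/2 AB.
Rh cross +/- × +/+ → 1 Rh+; so P(type A, Rh-positive) = 1/2 × 1 = 1/2 per child.
P(not type A, Rh-positive) = 1/2 for one child; (1/2)^4 = 1/16.

1/16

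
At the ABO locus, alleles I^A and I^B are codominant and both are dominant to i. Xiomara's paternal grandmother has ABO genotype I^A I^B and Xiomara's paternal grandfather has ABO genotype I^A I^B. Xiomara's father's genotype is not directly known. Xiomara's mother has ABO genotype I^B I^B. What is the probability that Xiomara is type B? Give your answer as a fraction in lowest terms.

Xiomara's father's ABO genotype from I^A I^B × I^A I^B: 1/4 I^A I^A, 1/2 I^A I^B, 1/4 I^B I^B.
Crossing each possibility with the mother I^B I^B and summing P(type B): 1/4·0 + 1/2·1/2 + 1/4·1 = 1/2.

1/2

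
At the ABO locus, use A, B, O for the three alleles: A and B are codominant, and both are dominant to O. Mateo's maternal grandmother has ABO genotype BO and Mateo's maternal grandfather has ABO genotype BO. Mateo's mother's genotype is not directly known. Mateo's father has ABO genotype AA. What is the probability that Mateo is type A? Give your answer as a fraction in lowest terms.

1/2

Mateo's mother's ABO genotype from BO × BO: 1/4 BB, 1/2 BO, 1/4 OO.
Crossing each possibility with the father AA and summing P(type A): 1/4·0 + 1/2·1/2 + 1/4·1 = 1/2.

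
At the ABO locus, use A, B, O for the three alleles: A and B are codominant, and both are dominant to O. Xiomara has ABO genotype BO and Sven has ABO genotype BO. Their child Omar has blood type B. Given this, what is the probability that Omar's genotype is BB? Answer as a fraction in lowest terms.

Cross BO × BO → 1/4 BB, 1/2 BO, 1/4 OO.
Type-B genotypes among offspring: BB (1/4), BO (1/2); total 3/4.
P(BB | type B) = (1/4) / (3/4) = 1/3.

1/3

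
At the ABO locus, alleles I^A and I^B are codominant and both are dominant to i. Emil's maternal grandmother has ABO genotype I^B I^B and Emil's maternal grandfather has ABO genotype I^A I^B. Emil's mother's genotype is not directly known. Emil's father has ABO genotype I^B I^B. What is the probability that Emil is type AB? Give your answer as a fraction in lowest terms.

Emil's mother's ABO genotype from I^B I^B × I^A I^B: 1/2 I^A I^B, 1/2 I^B I^B.
Crossing each possibility with the father I^B I^B and summing P(type AB): 1/2·1/2 + 1/2·0 = 1/4.

1/4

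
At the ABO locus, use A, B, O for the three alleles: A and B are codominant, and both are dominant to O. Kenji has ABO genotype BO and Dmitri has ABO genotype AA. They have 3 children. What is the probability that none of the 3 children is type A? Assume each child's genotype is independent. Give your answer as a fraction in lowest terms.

ABO cross BO × AA → 1/2 A, 1/2 AB.
So P(type A) = 1/2 per child.
P(not type A) = 1/2 for one child; (1/2)^3 = 1/8.

1/8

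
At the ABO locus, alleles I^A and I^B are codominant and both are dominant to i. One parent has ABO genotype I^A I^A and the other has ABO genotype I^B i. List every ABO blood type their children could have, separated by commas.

Gametes from I^A I^A × I^B i give offspring ABO genotypes I^A I^B, I^A i, i.e. phenotypes A, AB.

A, AB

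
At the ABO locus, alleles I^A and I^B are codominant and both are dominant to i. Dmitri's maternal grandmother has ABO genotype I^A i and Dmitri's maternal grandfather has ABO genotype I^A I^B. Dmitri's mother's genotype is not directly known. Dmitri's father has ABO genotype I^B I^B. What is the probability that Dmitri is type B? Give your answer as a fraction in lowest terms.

Dmitri's mother's ABO genotype from I^A i × I^A I^B: 1/4 I^A I^A, 1/4 I^A I^B, 1/4 I^A i, 1/4 I^B i.
Crossing each possibility with the father I^B I^B and summing P(type B): 1/4·0 + 1/4·1/2 + 1/4·1/2 + 1/4·1 = 1/2.

1/2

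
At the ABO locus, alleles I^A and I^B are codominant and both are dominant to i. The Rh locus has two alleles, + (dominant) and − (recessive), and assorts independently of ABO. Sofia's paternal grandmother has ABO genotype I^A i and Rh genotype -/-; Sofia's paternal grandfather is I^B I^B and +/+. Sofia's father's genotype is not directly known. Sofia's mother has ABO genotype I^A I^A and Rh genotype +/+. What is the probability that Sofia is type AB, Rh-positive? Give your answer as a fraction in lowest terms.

Sofia's father's ABO genotype from I^A i × I^B I^B: 1/2 I^A I^B, 1/2 I^B i.
Crossing each possibility with the mother I^A I^A and summing P(type AB): 1/2·1/2 + 1/2·1/2 = 1/2.
Similarly for Rh via the father's Rh distribution: P(Rh+) = 1.
Independent loci: 1/2 × 1 = 1/2.

1/2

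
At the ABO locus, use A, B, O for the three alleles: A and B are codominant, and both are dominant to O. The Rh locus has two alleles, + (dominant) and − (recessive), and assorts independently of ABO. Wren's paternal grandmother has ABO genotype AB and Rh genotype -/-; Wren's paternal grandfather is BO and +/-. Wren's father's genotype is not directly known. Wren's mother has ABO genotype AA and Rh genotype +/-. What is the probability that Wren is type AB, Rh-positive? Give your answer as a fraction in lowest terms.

Wren's father's ABO genotype from AB × BO: 1/4 AB, 1/4 AO, 1/4 BB, 1/4 BO.
Crossing each possibility with the mother AA and summing P(type AB): 1/4·1/2 + 1/4·0 + 1/4·1 + 1/4·1/2 = 1/2.
Similarly for Rh via the father's Rh distribution: P(Rh+) = 5/8.
Independent loci: 1/2 × 5/8 = 5/16.

5/16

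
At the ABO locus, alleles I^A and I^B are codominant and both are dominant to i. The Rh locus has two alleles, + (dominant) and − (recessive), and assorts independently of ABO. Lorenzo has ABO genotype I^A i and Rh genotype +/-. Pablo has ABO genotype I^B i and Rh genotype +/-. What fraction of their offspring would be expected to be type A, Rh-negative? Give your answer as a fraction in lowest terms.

ABO cross I^A i × I^B i → offspring phenotypes: 1/4 O, 1/4 A, 1/4 B, 1/4 AB.
Rh cross +/- × +/- → 3/4 Rh+, 1/4 Rh-.
Independent loci: P(type A, Rh-negative) = 1/4 × 1/4 = 1/16.

1/16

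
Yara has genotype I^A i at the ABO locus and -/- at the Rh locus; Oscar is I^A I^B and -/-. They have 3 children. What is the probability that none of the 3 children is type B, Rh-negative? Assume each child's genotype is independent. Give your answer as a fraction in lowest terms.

27/64

ABO cross I^A i × I^A I^B → 1/2 A, 1/4 B, 1/4 AB.
Rh cross -/- × -/- → 1 Rh-; so P(type B, Rh-negative) = 1/4 × 1 = 1/4 per child.
P(not type B, Rh-negative) = 3/4 for one child; (3/4)^3 = 27/64.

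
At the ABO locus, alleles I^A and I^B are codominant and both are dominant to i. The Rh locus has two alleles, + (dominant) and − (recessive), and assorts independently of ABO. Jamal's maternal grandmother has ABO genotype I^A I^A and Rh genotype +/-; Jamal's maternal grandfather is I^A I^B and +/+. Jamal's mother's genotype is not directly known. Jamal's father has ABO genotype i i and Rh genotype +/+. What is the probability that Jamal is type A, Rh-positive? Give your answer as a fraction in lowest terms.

Jamal's mother's ABO genotype from I^A I^A × I^A I^B: 1/2 I^A I^A, 1/2 I^A I^B.
Crossing each possibility with the father i i and summing P(type A): 1/2·1 + 1/2·1/2 = 3/4.
Similarly for Rh via the mother's Rh distribution: P(Rh+) = 1.
Independent loci: 3/4 × 1 = 3/4.

3/4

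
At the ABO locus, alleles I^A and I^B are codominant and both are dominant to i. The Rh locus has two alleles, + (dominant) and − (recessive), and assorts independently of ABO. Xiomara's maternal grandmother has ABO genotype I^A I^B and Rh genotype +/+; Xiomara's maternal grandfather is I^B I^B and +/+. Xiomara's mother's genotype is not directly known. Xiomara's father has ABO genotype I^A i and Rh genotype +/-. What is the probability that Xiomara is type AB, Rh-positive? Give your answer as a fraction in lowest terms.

Xiomara's mother's ABO genotype from I^A I^B × I^B I^B: 1/2 I^A I^B, 1/2 I^B I^B.
Crossing each possibility with the father I^A i and summing P(type AB): 1/2·1/4 + 1/2·1/2 = 3/8.
Similarly for Rh via the mother's Rh distribution: P(Rh+) = 1.
Independent loci: 3/8 × 1 = 3/8.

3/8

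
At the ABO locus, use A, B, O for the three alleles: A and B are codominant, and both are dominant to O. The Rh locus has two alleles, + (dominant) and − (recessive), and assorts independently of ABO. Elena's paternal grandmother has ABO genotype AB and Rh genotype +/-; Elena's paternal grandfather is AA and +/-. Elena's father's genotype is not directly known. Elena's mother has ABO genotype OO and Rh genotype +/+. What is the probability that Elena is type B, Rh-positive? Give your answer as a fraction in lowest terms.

1/4

Elena's father's ABO genotype from AB × AA: 1/2 AA, 1/2 AB.
Crossing each possibility with the mother OO and summing P(type B): 1/2·0 + 1/2·1/2 = 1/4.
Similarly for Rh via the father's Rh distribution: P(Rh+) = 1.
Independent loci: 1/4 × 1 = 1/4.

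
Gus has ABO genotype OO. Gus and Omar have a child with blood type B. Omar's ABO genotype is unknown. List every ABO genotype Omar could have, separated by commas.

AB, BB, BO

For each candidate genotype of Omar, check whether crossing it with OO can produce every observed child phenotype.
  AA → possible child types {A} ✗
  AB → possible child types {A, B} ✓
  AO → possible child types {O, A} ✗
  BB → possible child types {B} ✓
  BO → possible child types {O, B} ✓
  OO → possible child types {O} ✗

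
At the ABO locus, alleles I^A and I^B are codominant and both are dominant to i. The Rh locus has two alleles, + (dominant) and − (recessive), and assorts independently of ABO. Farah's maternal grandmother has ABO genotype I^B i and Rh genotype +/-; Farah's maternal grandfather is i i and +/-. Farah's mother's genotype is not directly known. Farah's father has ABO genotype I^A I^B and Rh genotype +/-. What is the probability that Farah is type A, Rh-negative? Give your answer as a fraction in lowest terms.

Farah's mother's ABO genotype from I^B i × i i: 1/2 I^B i, 1/2 i i.
Crossing each possibility with the father I^A I^B and summing P(type A): 1/2·1/4 + 1/2·1/2 = 3/8.
Similarly for Rh via the mother's Rh distribution: P(Rh-) = 1/4.
Independent loci: 3/8 × 1/4 = 3/32.

3/32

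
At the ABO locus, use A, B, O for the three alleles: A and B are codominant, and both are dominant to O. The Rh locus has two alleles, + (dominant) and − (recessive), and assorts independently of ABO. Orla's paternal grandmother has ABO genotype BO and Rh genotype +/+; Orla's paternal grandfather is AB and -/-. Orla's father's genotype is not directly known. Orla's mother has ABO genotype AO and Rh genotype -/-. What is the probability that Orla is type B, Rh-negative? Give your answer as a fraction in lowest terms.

Orla's father's ABO genotype from BO × AB: 1/4 AB, 1/4 AO, 1/4 BB, 1/4 BO.
Crossing each possibility with the mother AO and summing P(type B): 1/4·1/4 + 1/4·0 + 1/4·1/2 + 1/4·1/4 = 1/4.
Similarly for Rh via the father's Rh distribution: P(Rh-) = 1/2.
Independent loci: 1/4 × 1/2 = 1/8.

1/8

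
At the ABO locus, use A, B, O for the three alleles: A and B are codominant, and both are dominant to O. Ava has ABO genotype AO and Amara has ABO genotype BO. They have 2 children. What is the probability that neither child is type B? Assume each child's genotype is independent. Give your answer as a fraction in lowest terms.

ABO cross AO × BO → 1/4 O, 1/4 A, 1/4 B, 1/4 AB.
So P(type B) = 1/4 per child.
P(not type B) = 3/4 for one child; (3/4)^2 = 9/16.

9/16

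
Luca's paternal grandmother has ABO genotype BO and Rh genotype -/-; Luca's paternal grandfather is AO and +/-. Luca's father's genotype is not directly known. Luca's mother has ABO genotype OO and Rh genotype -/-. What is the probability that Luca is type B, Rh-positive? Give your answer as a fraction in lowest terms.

1/16

Luca's father's ABO genotype from BO × AO: 1/4 AB, 1/4 AO, 1/4 BO, 1/4 OO.
Crossing each possibility with the mother OO and summing P(type B): 1/4·1/2 + 1/4·0 + 1/4·1/2 + 1/4·0 = 1/4.
Similarly for Rh via the father's Rh distribution: P(Rh+) = 1/4.
Independent loci: 1/4 × 1/4 = 1/16.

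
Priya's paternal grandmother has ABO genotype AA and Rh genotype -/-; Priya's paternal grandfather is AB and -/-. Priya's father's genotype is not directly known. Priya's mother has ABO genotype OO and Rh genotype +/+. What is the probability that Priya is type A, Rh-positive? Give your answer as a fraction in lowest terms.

3/4

Priya's father's ABO genotype from AA × AB: 1/2 AA, 1/2 AB.
Crossing each possibility with the mother OO and summing P(type A): 1/2·1 + 1/2·1/2 = 3/4.
Similarly for Rh via the father's Rh distribution: P(Rh+) = 1.
Independent loci: 3/4 × 1 = 3/4.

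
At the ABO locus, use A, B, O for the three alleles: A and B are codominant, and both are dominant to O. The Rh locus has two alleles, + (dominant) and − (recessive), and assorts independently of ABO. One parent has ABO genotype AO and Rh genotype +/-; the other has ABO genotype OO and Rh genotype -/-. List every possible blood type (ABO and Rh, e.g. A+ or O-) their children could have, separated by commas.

O+, O-, A+, A-

Gametes from AO × OO give offspring ABO genotypes AO, OO, i.e. phenotypes O, A.
Rh cross +/- × -/- → phenotypes Rh+, Rh-.
Combining independently: O+, O-, A+, A-.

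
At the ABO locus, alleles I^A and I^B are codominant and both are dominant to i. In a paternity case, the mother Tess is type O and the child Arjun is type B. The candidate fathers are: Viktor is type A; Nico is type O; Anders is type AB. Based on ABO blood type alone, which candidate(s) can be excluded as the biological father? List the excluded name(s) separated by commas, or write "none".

A candidate is excluded only if no genotype consistent with his phenotype could produce a type B child with a type O mother.
Viktor (type A): no genotype consistent with that phenotype can produce a type-B child with a type-O mother.
Nico (type O): no genotype consistent with that phenotype can produce a type-B child with a type-O mother.

Viktor, Nico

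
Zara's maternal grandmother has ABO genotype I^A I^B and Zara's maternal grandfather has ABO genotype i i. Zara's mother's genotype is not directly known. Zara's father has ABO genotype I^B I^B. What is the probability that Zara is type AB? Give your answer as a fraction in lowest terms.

Zara's mother's ABO genotype from I^A I^B × i i: 1/2 I^A i, 1/2 I^B i.
Crossing each possibility with the father I^B I^B and summing P(type AB): 1/2·1/2 + 1/2·0 = 1/4.

1/4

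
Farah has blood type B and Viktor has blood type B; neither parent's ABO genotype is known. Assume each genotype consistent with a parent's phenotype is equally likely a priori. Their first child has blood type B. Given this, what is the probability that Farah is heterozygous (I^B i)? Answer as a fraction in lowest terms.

7/15

Possible genotypes: Farah ∈ {I^B I^B, I^B i}; Viktor ∈ {I^B I^B, I^B i}.
Weight each parental genotype pair by prior × P(type-B child):
  I^B I^B × I^B I^B: posterior weight 4/15.
  I^B I^B × I^B i: posterior weight 4/15.
  I^B i × I^B I^B: posterior weight 4/15.
  I^B i × I^B i: posterior weight 1/5.
Sum the posterior weight over pairs where Farah is I^B i: 7/15.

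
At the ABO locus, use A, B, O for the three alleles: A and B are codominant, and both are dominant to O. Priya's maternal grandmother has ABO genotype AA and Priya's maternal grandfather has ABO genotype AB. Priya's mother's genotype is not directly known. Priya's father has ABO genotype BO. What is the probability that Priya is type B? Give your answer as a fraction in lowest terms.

Priya's mother's ABO genotype from AA × AB: 1/2 AA, 1/2 AB.
Crossing each possibility with the father BO and summing P(type B): 1/2·0 + 1/2·1/2 = 1/4.

1/4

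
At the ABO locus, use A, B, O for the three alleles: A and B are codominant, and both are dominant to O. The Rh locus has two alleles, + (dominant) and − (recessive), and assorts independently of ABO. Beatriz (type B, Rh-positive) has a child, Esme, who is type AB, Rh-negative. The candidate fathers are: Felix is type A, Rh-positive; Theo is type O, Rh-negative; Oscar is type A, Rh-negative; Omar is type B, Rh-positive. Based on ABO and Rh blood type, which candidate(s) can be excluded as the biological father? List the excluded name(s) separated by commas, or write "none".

Theo, Omar

A candidate is excluded only if no genotype consistent with his phenotype could produce a type AB, Rh-negative child with a type B, Rh-positive mother.
Theo (type O, Rh-): no genotype consistent with that phenotype can produce a type-AB Rh- child with a type-B mother.
Omar (type B, Rh+): no genotype consistent with that phenotype can produce a type-AB Rh- child with a type-B mother.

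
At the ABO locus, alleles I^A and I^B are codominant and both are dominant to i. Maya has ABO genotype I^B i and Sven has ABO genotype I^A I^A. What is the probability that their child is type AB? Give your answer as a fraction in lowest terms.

ABO cross I^B i × I^A I^A → offspring phenotypes: 1/2 A, 1/2 AB.
So P(type AB) = 1/2.

1/2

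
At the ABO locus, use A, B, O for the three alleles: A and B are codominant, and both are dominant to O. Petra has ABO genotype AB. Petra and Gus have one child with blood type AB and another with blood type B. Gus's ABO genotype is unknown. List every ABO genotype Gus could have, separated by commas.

For each candidate genotype of Gus, check whether crossing it with AB can produce every observed child phenotype.
  AA → possible child types {A, AB} ✗
  AB → possible child types {A, B, AB} ✓
  AO → possible child types {A, B, AB} ✓
  BB → possible child types {B, AB} ✓
  BO → possible child types {A, B, AB} ✓
  OO → possible child types {A, B} ✗

AB, AO, BB, BO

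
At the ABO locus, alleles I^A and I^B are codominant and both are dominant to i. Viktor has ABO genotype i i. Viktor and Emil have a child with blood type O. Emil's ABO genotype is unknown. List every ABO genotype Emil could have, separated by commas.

I^A i, I^B i, i i

For each candidate genotype of Emil, check whether crossing it with i i can produce every observed child phenotype.
  I^A I^A → possible child types {A} ✗
  I^A I^B → possible child types {A, B} ✗
  I^A i → possible child types {O, A} ✓
  I^B I^B → possible child types {B} ✗
  I^B i → possible child types {O, B} ✓
  i i → possible child types {O} ✓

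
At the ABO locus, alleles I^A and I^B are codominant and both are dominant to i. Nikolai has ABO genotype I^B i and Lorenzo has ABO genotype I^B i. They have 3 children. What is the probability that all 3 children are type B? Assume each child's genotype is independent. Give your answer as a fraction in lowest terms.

ABO cross I^B i × I^B i → 1/4 O, 3/4 B.
So P(type B) = 3/4 per child.
All 3 independent: (3/4)^3 = 27/64.

27/64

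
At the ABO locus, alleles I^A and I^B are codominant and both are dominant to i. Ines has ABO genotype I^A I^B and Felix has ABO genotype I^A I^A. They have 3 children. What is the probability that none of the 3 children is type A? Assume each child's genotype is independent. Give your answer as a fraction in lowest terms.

1/8

ABO cross I^A I^B × I^A I^A → 1/2 A, 1/2 AB.
So P(type A) = 1/2 per child.
P(not type A) = 1/2 for one child; (1/2)^3 = 1/8.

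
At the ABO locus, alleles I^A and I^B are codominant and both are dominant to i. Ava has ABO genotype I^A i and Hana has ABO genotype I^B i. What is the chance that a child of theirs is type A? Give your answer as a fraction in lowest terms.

1/4

ABO cross I^A i × I^B i → offspring phenotypes: 1/4 O, 1/4 A, 1/4 B, 1/4 AB.
So P(type A) = 1/4.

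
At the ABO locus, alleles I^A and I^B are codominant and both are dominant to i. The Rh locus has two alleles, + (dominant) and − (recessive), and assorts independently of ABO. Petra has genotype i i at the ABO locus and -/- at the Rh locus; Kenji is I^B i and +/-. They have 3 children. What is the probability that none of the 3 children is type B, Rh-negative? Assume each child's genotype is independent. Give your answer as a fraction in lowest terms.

27/64

ABO cross i i × I^B i → 1/2 O, 1/2 B.
Rh cross -/- × +/- → 1/2 Rh+, 1/2 Rh-; so P(type B, Rh-negative) = 1/2 × 1/2 = 1/4 per child.
P(not type B, Rh-negative) = 3/4 for one child; (3/4)^3 = 27/64.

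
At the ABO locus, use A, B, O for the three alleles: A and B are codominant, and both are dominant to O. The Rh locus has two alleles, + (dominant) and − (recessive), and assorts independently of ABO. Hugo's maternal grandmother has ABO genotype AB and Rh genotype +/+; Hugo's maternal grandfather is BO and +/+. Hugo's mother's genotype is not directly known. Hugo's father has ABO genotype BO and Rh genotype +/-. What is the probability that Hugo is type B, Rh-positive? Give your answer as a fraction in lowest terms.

5/8

Hugo's mother's ABO genotype from AB × BO: 1/4 AB, 1/4 AO, 1/4 BB, 1/4 BO.
Crossing each possibility with the father BO and summing P(type B): 1/4·1/2 + 1/4·1/4 + 1/4·1 + 1/4·3/4 = 5/8.
Similarly for Rh via the mother's Rh distribution: P(Rh+) = 1.
Independent loci: 5/8 × 1 = 5/8.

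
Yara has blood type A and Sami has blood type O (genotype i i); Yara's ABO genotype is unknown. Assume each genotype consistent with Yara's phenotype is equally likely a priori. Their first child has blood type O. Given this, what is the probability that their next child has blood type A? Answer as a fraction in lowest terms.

Possible genotypes: Yara ∈ {I^A I^A, I^A i}; Sami ∈ {i i}.
Weight each parental genotype pair by prior × P(type-O child):
  I^A i × i i: posterior weight 1; P(next child type A) = 1/2.
Weighted sum = 1/2.

1/2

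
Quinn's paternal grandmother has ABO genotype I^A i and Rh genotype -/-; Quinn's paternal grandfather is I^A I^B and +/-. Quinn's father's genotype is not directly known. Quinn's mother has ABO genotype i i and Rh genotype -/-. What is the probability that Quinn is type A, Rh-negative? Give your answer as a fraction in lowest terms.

Quinn's father's ABO genotype from I^A i × I^A I^B: 1/4 I^A I^A, 1/4 I^A I^B, 1/4 I^A i, 1/4 I^B i.
Crossing each possibility with the mother i i and summing P(type A): 1/4·1 + 1/4·1/2 + 1/4·1/2 + 1/4·0 = 1/2.
Similarly for Rh via the father's Rh distribution: P(Rh-) = 3/4.
Independent loci: 1/2 × 3/4 = 3/8.

3/8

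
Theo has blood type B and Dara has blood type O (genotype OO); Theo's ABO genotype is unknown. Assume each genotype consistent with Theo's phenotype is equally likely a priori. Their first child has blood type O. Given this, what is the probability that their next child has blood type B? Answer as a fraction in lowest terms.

Possible genotypes: Theo ∈ {BB, BO}; Dara ∈ {OO}.
Weight each parental genotype pair by prior × P(type-O child):
  BO × OO: posterior weight 1; P(next child type B) = 1/2.
Weighted sum = 1/2.

1/2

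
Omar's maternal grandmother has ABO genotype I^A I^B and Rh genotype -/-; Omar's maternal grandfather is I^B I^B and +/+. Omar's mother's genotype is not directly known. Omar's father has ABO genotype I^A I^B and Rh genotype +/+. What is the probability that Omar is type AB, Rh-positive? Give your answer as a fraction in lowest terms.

Omar's mother's ABO genotype from I^A I^B × I^B I^B: 1/2 I^A I^B, 1/2 I^B I^B.
Crossing each possibility with the father I^A I^B and summing P(type AB): 1/2·1/2 + 1/2·1/2 = 1/2.
Similarly for Rh via the mother's Rh distribution: P(Rh+) = 1.
Independent loci: 1/2 × 1 = 1/2.

1/2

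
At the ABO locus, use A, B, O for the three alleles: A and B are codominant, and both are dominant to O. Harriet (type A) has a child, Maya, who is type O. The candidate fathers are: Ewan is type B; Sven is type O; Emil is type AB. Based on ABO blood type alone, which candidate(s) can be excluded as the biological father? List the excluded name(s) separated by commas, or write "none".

A candidate is excluded only if no genotype consistent with his phenotype could produce a type O child with a type A mother.
Emil (type AB): no genotype consistent with that phenotype can produce a type-O child with a type-A mother.

Emil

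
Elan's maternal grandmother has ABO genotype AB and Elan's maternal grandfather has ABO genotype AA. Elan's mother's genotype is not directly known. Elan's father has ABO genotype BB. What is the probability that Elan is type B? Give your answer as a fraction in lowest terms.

Elan's mother's ABO genotype from AB × AA: 1/2 AA, 1/2 AB.
Crossing each possibility with the father BB and summing P(type B): 1/2·0 + 1/2·1/2 = 1/4.

1/4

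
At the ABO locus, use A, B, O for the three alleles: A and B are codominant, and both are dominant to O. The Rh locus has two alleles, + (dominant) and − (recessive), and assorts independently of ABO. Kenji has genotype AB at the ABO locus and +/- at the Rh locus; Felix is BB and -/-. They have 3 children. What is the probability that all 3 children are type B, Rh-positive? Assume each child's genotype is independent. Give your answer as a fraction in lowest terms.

ABO cross AB × BB → 1/2 B, 1/2 AB.
Rh cross +/- × -/- → 1/2 Rh+, 1/2 Rh-; so P(type B, Rh-positive) = 1/2 × 1/2 = 1/4 per child.
All 3 independent: (1/4)^3 = 1/64.

1/64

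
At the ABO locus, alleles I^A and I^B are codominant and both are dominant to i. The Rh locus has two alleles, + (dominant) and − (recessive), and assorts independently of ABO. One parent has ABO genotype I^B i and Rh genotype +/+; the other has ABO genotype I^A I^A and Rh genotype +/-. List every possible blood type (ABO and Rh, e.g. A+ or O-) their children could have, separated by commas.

A+, AB+

Gametes from I^B i × I^A I^A give offspring ABO genotypes I^A I^B, I^A i, i.e. phenotypes A, AB.
Rh cross +/+ × +/- → phenotypes Rh+.
Combining independently: A+, AB+.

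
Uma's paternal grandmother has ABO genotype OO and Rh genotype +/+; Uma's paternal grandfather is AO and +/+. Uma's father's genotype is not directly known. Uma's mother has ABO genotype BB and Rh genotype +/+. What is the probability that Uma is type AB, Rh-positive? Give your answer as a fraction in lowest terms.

Uma's father's ABO genotype from OO × AO: 1/2 AO, 1/2 OO.
Crossing each possibility with the mother BB and summing P(type AB): 1/2·1/2 + 1/2·0 = 1/4.
Similarly for Rh via the father's Rh distribution: P(Rh+) = 1.
Independent loci: 1/4 × 1 = 1/4.

1/4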